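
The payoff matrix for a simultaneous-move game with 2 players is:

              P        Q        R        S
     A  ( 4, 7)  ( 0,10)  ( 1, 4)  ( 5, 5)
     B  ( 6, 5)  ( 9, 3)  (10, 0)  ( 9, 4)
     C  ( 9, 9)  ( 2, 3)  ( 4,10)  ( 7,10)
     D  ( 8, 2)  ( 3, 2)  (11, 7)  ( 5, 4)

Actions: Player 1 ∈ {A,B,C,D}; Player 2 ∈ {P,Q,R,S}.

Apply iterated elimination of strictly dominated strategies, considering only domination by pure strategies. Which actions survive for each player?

P1 drop A (B beats it: P:6>4 Q:9>0 R:10>1 S:9>5)
P2 drop Q (S beats it: B:4>3 C:10>3 D:4>2)
P1→{B,C,D} P2→{P,R,S}

IESDS → P1:{B,C,D} P2:{P,R,S}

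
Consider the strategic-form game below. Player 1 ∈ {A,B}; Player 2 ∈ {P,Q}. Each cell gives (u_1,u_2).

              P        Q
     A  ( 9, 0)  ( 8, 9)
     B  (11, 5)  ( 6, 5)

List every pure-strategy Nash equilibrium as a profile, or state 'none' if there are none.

(A,P): not NE [P1→B gives 11>9; P2→Q gives 9>0]
(A,Q): NE
(B,P): NE
(B,Q): not NE [P1→A gives 8>6]

NE set: (A,Q), (B,P)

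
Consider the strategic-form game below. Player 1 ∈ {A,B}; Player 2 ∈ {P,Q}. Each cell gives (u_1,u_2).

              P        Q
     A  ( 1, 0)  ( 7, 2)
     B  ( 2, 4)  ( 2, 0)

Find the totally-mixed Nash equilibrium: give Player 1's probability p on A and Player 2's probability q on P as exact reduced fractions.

P1 mixes 2/3 on A; P2 mixes 5/6 on P

P1 indiff ⇒ q·1+(1-q)·7 = q·2+(1-q)·2 ⇒ q(-1) = (1-q)(-5) ⇒ q = 5/6
P2 indiff ⇒ p·0+(1-p)·4 = p·2+(1-p)·0 ⇒ p(-2) = (1-p)(-4) ⇒ p = 2/3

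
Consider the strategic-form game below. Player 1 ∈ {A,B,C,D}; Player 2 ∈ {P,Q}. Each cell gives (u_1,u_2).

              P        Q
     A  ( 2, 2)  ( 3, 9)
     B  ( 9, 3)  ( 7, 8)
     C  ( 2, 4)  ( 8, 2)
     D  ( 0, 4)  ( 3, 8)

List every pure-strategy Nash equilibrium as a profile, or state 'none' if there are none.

(A,P): not NE [P1→B gives 9>2; P2→Q gives 9>2]
(A,Q): not NE [P1→C gives 8>3]
(B,P): not NE [P2→Q gives 8>3]
(B,Q): not NE [P1→C gives 8>7]
(C,P): not NE [P1→B gives 9>2]
(C,Q): not NE [P2→P gives 4>2]
(D,P): not NE [P1→B gives 9>0; P2→Q gives 8>4]
(D,Q): not NE [P1→C gives 8>3]

PSNE: ∅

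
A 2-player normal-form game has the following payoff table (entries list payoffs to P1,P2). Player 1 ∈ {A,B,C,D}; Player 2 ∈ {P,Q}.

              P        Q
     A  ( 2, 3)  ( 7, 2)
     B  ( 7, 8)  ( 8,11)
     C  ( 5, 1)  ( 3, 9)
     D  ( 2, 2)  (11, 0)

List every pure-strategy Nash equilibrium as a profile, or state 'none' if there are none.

PSNE: ∅

(A,P): not NE [P1→B gives 7>2]
(A,Q): not NE [P1→D gives 11>7; P2→P gives 3>2]
(B,P): not NE [P2→Q gives 11>8]
(B,Q): not NE [P1→D gives 11>8]
(C,P): not NE [P1→B gives 7>5; P2→Q gives 9>1]
(C,Q): not NE [P1→D gives 11>3]
(D,P): not NE [P1→B gives 7>2]
(D,Q): not NE [P2→P gives 2>0]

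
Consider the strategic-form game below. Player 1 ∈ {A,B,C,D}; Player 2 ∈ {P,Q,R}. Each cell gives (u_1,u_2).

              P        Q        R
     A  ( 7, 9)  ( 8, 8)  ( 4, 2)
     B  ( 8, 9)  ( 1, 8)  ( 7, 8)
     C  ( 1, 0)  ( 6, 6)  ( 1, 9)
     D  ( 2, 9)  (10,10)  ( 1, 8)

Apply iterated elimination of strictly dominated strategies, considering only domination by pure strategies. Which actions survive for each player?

Survivors P1:{A,B,D} P2:{P,Q}

P1 drop C (A beats it: P:7>1 Q:8>6 R:4>1)
P2 drop R (P beats it: A:9>2 B:9>8 D:9>8)
P1→{A,B,D} P2→{P,Q}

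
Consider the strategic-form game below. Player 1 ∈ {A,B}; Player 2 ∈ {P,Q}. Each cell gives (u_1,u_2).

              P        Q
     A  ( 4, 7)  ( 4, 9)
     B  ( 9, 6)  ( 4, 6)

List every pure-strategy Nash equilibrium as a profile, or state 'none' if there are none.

Nash profiles: (A,Q), (B,P), (B,Q)

(A,P): not NE [P1→B gives 9>4; P2→Q gives 9>7]
(A,Q): NE
(B,P): NE
(B,Q): NE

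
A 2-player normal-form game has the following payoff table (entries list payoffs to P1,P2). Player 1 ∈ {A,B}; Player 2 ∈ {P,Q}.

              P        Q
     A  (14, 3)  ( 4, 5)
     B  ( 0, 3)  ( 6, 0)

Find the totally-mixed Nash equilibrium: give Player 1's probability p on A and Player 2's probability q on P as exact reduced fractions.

(p,q) = (3/5, 1/8)

P1 indiff ⇒ q·14+(1-q)·4 = q·0+(1-q)·6 ⇒ q(14) = (1-q)(2) ⇒ q = 1/8
P2 indiff ⇒ p·3+(1-p)·3 = p·5+(1-p)·0 ⇒ p(-2) = (1-p)(-3) ⇒ p = 3/5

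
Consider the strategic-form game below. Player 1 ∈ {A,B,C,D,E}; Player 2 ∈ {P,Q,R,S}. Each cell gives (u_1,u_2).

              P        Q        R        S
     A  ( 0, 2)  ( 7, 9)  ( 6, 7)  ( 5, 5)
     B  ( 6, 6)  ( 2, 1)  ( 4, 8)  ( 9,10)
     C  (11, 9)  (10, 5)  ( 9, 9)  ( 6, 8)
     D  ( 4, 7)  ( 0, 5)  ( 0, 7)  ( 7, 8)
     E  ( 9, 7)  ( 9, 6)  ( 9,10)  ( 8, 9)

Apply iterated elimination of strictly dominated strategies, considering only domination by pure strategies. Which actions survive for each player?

P1 drop A (C beats it: P:11>0 Q:10>7 R:9>6 S:6>5)
P1 drop D (B beats it: P:6>4 Q:2>0 R:4>0 S:9>7)
P2 drop Q (P beats it: B:6>1 C:9>5 E:7>6)
P1→{B,C,E} P2→{P,R,S}

Remaining: P1:{B,C,E} P2:{P,R,S}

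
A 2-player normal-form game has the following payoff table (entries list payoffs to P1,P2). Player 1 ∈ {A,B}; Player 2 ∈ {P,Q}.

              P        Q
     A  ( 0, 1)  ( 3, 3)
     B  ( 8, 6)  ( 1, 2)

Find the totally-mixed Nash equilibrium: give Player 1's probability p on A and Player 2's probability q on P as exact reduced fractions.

P1 indiff ⇒ q·0+(1-q)·3 = q·8+(1-q)·1 ⇒ q(-8) = (1-q)(-2) ⇒ q = 1/5
P2 indiff ⇒ p·1+(1-p)·6 = p·3+(1-p)·2 ⇒ p(-2) = (1-p)(-4) ⇒ p = 2/3

P1 mixes 2/3 on A; P2 mixes 1/5 on P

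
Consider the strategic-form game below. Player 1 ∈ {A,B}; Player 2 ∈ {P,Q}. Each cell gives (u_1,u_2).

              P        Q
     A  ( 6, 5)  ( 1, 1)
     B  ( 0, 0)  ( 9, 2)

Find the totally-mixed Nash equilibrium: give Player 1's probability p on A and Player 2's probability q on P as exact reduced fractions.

P1 mixes 1/3 on A; P2 mixes 4/7 on P

P1 indiff ⇒ q·6+(1-q)·1 = q·0+(1-q)·9 ⇒ q(6) = (1-q)(8) ⇒ q = 4/7
P2 indiff ⇒ p·5+(1-p)·0 = p·1+(1-p)·2 ⇒ p(4) = (1-p)(2) ⇒ p = 1/3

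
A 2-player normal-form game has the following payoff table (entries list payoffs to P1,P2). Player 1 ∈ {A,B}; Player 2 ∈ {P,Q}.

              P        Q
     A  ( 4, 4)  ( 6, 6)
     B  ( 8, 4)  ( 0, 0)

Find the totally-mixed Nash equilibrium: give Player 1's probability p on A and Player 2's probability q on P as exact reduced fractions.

P1 indiff ⇒ q·4+(1-q)·6 = q·8+(1-q)·0 ⇒ q(-4) = (1-q)(-6) ⇒ q = 3/5
P2 indiff ⇒ p·4+(1-p)·4 = p·6+(1-p)·0 ⇒ p(-2) = (1-p)(-4) ⇒ p = 2/3

P1 mixes 2/3 on A; P2 mixes 3/5 on P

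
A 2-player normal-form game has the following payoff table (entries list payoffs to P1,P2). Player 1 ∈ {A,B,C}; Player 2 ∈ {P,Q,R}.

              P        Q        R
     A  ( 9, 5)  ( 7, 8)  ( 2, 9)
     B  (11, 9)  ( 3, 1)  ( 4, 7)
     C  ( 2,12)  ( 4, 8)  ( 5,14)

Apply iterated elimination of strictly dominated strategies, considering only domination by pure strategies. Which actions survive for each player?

Remaining: P1:{B,C} P2:{P,R}

P2 drop Q (R beats it: A:9>8 B:7>1 C:14>8)
P1 drop A (B beats it: P:11>9 R:4>2)
P1→{B,C} P2→{P,R}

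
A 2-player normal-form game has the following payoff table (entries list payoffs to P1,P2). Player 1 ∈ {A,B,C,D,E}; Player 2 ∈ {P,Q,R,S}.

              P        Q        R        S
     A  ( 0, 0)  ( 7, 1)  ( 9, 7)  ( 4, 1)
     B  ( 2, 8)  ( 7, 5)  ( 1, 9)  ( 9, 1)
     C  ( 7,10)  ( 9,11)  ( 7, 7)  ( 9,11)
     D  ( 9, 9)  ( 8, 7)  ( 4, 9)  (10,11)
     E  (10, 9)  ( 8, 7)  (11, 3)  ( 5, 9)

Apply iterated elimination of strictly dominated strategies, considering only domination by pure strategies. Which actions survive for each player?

P1 drop A (E beats it: P:10>0 Q:8>7 R:11>9 S:5>4)
P1 drop B (D beats it: P:9>2 Q:8>7 R:4>1 S:10>9)
P2 drop R (S beats it: C:11>7 D:11>9 E:9>3)
P1→{C,D,E} P2→{P,Q,S}

Survivors P1:{C,D,E} P2:{P,Q,S}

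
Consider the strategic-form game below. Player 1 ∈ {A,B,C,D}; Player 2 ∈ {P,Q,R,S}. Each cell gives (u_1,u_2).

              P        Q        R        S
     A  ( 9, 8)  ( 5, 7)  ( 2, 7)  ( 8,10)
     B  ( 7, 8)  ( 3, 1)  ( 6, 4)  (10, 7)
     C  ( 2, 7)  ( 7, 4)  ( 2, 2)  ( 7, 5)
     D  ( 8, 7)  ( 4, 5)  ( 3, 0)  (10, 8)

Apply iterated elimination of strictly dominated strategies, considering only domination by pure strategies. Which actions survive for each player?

P2 drop Q (P beats it: A:8>7 B:8>1 C:7>4 D:7>5)
P1 drop C (B beats it: P:7>2 R:6>2 S:10>7)
P2 drop R (P beats it: A:8>7 B:8>4 D:7>0)
P1→{A,B,D} P2→{P,S}

IESDS → P1:{A,B,D} P2:{P,S}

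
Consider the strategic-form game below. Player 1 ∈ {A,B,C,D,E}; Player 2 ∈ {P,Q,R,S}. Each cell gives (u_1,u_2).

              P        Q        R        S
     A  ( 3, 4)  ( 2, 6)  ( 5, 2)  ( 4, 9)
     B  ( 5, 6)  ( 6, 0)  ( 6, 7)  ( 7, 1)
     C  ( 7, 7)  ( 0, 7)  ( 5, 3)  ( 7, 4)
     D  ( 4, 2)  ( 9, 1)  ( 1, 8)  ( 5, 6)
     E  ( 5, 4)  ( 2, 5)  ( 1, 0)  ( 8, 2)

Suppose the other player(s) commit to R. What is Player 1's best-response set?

u_1(A vs R) = 5
u_1(B vs R) = 6
u_1(C vs R) = 5
u_1(D vs R) = 1
u_1(E vs R) = 1
max payoff 6 at {B}

BR_1 = {B}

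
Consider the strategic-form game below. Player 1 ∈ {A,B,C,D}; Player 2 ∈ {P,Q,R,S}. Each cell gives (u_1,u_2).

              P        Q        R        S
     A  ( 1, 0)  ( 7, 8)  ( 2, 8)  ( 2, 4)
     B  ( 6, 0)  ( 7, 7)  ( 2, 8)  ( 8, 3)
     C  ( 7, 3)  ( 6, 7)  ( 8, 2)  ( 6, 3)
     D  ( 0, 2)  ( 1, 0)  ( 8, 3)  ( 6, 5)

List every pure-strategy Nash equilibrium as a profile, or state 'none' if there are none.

Nash profiles: (A,Q)

(A,P): not NE [P1→C gives 7>1; P2→R gives 8>0]
(A,Q): NE
(A,R): not NE [P1→D gives 8>2]
(A,S): not NE [P1→B gives 8>2; P2→R gives 8>4]
(B,P): not NE [P1→C gives 7>6; P2→R gives 8>0]
(B,Q): not NE [P2→R gives 8>7]
(B,R): not NE [P1→D gives 8>2]
(B,S): not NE [P2→R gives 8>3]
(C,P): not NE [P2→Q gives 7>3]
(C,Q): not NE [P1→B gives 7>6]
(C,R): not NE [P2→Q gives 7>2]
(C,S): not NE [P1→B gives 8>6; P2→Q gives 7>3]
(D,P): not NE [P1→C gives 7>0; P2→S gives 5>2]
(D,Q): not NE [P1→B gives 7>1; P2→S gives 5>0]
(D,R): not NE [P2→S gives 5>3]
(D,S): not NE [P1→B gives 8>6]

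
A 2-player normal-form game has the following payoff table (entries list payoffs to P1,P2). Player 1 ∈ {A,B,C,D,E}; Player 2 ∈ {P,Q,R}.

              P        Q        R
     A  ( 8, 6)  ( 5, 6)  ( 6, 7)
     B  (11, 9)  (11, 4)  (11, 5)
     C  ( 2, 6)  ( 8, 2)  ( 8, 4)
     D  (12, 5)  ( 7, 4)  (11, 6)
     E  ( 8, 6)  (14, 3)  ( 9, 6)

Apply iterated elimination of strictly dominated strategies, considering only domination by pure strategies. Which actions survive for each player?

P1 drop A (B beats it: P:11>8 Q:11>5 R:11>6)
P1 drop C (B beats it: P:11>2 Q:11>8 R:11>8)
P2 drop Q (P beats it: B:9>4 D:5>4 E:6>3)
P1 drop E (B beats it: P:11>8 R:11>9)
P1→{B,D} P2→{P,R}

Remaining: P1:{B,D} P2:{P,R}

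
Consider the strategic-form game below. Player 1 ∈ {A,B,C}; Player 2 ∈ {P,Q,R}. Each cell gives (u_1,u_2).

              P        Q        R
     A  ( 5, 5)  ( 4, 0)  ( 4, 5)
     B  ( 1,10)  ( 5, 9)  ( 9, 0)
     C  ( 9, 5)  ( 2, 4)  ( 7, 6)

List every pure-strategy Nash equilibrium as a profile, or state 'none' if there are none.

(A,P): not NE [P1→C gives 9>5]
(A,Q): not NE [P1→B gives 5>4; P2→R gives 5>0]
(A,R): not NE [P1→B gives 9>4]
(B,P): not NE [P1→C gives 9>1]
(B,Q): not NE [P2→P gives 10>9]
(B,R): not NE [P2→P gives 10>0]
(C,P): not NE [P2→R gives 6>5]
(C,Q): not NE [P1→B gives 5>2; P2→R gives 6>4]
(C,R): not NE [P1→B gives 9>7]

No pure NE.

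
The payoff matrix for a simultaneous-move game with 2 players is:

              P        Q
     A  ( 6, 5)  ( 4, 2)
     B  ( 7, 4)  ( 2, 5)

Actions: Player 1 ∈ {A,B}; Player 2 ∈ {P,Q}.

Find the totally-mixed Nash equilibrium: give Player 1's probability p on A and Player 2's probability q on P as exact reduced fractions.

(p,q) = (1/4, 2/3)

P1 indiff ⇒ q·6+(1-q)·4 = q·7+(1-q)·2 ⇒ q(-1) = (1-q)(-2) ⇒ q = 2/3
P2 indiff ⇒ p·5+(1-p)·4 = p·2+(1-p)·5 ⇒ p(3) = (1-p)(1) ⇒ p = 1/4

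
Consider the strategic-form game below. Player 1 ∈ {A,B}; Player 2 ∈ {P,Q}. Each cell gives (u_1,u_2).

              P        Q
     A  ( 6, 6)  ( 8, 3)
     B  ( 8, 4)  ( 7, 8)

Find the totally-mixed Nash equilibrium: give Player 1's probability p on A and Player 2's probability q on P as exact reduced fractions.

P1 indiff ⇒ q·6+(1-q)·8 = q·8+(1-q)·7 ⇒ q(-2) = (1-q)(-1) ⇒ q = 1/3
P2 indiff ⇒ p·6+(1-p)·4 = p·3+(1-p)·8 ⇒ p(3) = (1-p)(4) ⇒ p = 4/7

p=4/7, q=1/3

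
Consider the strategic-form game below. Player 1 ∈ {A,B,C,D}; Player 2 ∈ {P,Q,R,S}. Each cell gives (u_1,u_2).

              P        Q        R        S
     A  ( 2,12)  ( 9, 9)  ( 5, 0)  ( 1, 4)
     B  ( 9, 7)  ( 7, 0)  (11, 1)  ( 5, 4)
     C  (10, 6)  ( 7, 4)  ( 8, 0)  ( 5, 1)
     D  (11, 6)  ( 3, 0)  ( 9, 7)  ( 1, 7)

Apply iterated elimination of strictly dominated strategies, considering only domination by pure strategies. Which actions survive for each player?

P2 drop Q (P beats it: A:12>9 B:7>0 C:6>4 D:6>0)
P1 drop A (B beats it: P:9>2 R:11>5 S:5>1)
P1→{B,C,D} P2→{P,R,S}

IESDS → P1:{B,C,D} P2:{P,R,S}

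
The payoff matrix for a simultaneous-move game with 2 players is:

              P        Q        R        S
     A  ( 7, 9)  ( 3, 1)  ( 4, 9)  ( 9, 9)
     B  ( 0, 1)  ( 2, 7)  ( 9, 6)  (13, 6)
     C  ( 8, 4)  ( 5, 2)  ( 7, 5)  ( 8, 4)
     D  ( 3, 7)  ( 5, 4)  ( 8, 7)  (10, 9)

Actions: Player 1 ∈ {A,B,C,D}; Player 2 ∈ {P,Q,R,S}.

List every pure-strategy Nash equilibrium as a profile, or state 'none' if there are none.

Equilibria: none

(A,P): not NE [P1→C gives 8>7]
(A,Q): not NE [P1→D gives 5>3; P2→S gives 9>1]
(A,R): not NE [P1→B gives 9>4]
(A,S): not NE [P1→B gives 13>9]
(B,P): not NE [P1→C gives 8>0; P2→Q gives 7>1]
(B,Q): not NE [P1→D gives 5>2]
(B,R): not NE [P2→Q gives 7>6]
(B,S): not NE [P2→Q gives 7>6]
(C,P): not NE [P2→R gives 5>4]
(C,Q): not NE [P2→R gives 5>2]
(C,R): not NE [P1→B gives 9>7]
(C,S): not NE [P1→B gives 13>8; P2→R gives 5>4]
(D,P): not NE [P1→C gives 8>3; P2→S gives 9>7]
(D,Q): not NE [P2→S gives 9>4]
(D,R): not NE [P1→B gives 9>8; P2→S gives 9>7]
(D,S): not NE [P1→B gives 13>10]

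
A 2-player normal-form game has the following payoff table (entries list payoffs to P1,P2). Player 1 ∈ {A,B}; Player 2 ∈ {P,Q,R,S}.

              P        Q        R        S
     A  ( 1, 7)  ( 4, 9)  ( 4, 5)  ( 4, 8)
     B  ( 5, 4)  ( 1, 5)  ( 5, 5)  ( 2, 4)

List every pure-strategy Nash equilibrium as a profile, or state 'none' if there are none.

Nash profiles: (A,Q), (B,R)

(A,P): not NE [P1→B gives 5>1; P2→Q gives 9>7]
(A,Q): NE
(A,R): not NE [P1→B gives 5>4; P2→Q gives 9>5]
(A,S): not NE [P2→Q gives 9>8]
(B,P): not NE [P2→R gives 5>4]
(B,Q): not NE [P1→A gives 4>1]
(B,R): NE
(B,S): not NE [P1→A gives 4>2; P2→R gives 5>4]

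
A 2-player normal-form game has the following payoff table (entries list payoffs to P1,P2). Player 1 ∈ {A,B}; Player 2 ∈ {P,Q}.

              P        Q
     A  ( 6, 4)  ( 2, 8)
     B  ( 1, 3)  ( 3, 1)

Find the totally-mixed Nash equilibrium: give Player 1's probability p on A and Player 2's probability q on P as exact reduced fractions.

p=1/3, q=1/6

P1 indiff ⇒ q·6+(1-q)·2 = q·1+(1-q)·3 ⇒ q(5) = (1-q)(1) ⇒ q = 1/6
P2 indiff ⇒ p·4+(1-p)·3 = p·8+(1-p)·1 ⇒ p(-4) = (1-p)(-2) ⇒ p = 1/3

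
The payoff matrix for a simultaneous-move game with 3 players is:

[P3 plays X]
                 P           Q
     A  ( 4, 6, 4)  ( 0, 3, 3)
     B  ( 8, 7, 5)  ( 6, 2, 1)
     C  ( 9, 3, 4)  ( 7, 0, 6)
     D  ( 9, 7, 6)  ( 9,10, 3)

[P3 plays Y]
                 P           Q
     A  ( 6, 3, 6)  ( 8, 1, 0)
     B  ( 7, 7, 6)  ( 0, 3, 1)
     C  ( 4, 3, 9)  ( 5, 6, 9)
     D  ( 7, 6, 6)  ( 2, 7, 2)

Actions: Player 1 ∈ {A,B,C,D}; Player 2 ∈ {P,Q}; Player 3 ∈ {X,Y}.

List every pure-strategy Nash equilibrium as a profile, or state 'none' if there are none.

(A,P,X): not NE [P1→D gives 9>4; P3→Y gives 6>4]
(A,P,Y): not NE [P1→D gives 7>6]
(A,Q,X): not NE [P1→D gives 9>0; P2→P gives 6>3]
(A,Q,Y): not NE [P2→P gives 3>1; P3→X gives 3>0]
(B,P,X): not NE [P1→D gives 9>8; P3→Y gives 6>5]
(B,P,Y): NE
(B,Q,X): not NE [P1→D gives 9>6; P2→P gives 7>2]
(B,Q,Y): not NE [P1→A gives 8>0; P2→P gives 7>3]
(C,P,X): not NE [P3→Y gives 9>4]
(C,P,Y): not NE [P1→D gives 7>4; P2→Q gives 6>3]
(C,Q,X): not NE [P1→D gives 9>7; P2→P gives 3>0; P3→Y gives 9>6]
(C,Q,Y): not NE [P1→A gives 8>5]
(D,P,X): not NE [P2→Q gives 10>7]
(D,P,Y): not NE [P2→Q gives 7>6]
(D,Q,X): NE
(D,Q,Y): not NE [P1→A gives 8>2; P3→X gives 3>2]

PSNE = {(B,P,Y), (D,Q,X)}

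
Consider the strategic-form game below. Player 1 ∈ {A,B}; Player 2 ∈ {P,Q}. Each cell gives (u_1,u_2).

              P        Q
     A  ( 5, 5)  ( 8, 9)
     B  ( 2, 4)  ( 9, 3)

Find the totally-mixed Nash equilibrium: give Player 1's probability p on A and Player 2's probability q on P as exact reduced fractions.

P1 mixes 1/5 on A; P2 mixes 1/4 on P

P1 indiff ⇒ q·5+(1-q)·8 = q·2+(1-q)·9 ⇒ q(3) = (1-q)(1) ⇒ q = 1/4
P2 indiff ⇒ p·5+(1-p)·4 = p·9+(1-p)·3 ⇒ p(-4) = (1-p)(-1) ⇒ p = 1/5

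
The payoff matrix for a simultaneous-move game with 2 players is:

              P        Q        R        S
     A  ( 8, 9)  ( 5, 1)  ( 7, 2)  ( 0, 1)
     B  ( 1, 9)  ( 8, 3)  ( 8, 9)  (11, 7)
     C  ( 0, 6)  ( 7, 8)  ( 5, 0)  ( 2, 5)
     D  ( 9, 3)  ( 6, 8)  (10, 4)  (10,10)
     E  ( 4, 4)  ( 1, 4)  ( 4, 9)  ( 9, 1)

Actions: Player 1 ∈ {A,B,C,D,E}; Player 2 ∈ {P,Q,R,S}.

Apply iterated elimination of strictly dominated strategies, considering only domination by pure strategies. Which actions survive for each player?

P1 drop A (D beats it: P:9>8 Q:6>5 R:10>7 S:10>0)
P1 drop C (B beats it: P:1>0 Q:8>7 R:8>5 S:11>2)
P1 drop E (D beats it: P:9>4 Q:6>1 R:10>4 S:10>9)
P2 drop Q (S beats it: B:7>3 D:10>8)
P1→{B,D} P2→{P,R,S}

Survivors P1:{B,D} P2:{P,R,S}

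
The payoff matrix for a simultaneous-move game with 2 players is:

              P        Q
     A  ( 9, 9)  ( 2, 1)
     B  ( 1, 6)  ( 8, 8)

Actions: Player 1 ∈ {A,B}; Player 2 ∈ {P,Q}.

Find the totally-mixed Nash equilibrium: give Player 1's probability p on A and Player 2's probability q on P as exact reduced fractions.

P1 indiff ⇒ q·9+(1-q)·2 = q·1+(1-q)·8 ⇒ q(8) = (1-q)(6) ⇒ q = 3/7
P2 indiff ⇒ p·9+(1-p)·6 = p·1+(1-p)·8 ⇒ p(8) = (1-p)(2) ⇒ p = 1/5

P1 mixes 1/5 on A; P2 mixes 3/7 on P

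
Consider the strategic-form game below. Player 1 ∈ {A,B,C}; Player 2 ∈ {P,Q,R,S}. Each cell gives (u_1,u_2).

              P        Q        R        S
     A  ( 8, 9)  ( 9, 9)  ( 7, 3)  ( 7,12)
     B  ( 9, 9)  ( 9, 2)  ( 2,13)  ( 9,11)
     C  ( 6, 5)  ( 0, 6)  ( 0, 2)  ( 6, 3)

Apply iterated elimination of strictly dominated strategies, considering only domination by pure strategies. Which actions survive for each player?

P1 drop C (A beats it: P:8>6 Q:9>0 R:7>0 S:7>6)
P2 drop P (S beats it: A:12>9 B:11>9)
P2 drop Q (S beats it: A:12>9 B:11>2)
P1→{A,B} P2→{R,S}

Remaining: P1:{A,B} P2:{R,S}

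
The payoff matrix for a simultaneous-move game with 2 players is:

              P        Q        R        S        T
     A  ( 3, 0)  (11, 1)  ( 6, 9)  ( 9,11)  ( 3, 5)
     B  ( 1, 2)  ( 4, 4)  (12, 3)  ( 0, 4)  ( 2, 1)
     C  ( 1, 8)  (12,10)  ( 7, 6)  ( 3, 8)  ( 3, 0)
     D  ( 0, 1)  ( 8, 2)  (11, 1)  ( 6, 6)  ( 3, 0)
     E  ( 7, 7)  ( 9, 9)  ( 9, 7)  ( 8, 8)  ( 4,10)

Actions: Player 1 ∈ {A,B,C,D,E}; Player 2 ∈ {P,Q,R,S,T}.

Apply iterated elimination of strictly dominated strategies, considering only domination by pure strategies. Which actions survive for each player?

P2 drop P (Q beats it: A:1>0 B:4>2 C:10>8 D:2>1 E:9>7)
P2 drop R (S beats it: A:11>9 B:4>3 C:8>6 D:6>1 E:8>7)
P1 drop B (A beats it: Q:11>4 S:9>0 T:3>2)
P1 drop D (E beats it: Q:9>8 S:8>6 T:4>3)
P1→{A,C,E} P2→{Q,S,T}

IESDS → P1:{A,C,E} P2:{Q,S,T}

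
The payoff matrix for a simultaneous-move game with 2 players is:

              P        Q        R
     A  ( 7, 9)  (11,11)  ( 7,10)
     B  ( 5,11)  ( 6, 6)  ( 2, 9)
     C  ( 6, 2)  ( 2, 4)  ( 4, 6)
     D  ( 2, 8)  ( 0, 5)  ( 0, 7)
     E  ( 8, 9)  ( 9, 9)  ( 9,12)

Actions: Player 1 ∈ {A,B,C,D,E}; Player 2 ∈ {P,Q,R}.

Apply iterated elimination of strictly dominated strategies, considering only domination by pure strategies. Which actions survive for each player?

P1 drop B (A beats it: P:7>5 Q:11>6 R:7>2)
P1 drop C (A beats it: P:7>6 Q:11>2 R:7>4)
P1 drop D (A beats it: P:7>2 Q:11>0 R:7>0)
P2 drop P (R beats it: A:10>9 E:12>9)
P1→{A,E} P2→{Q,R}

Remaining: P1:{A,E} P2:{Q,R}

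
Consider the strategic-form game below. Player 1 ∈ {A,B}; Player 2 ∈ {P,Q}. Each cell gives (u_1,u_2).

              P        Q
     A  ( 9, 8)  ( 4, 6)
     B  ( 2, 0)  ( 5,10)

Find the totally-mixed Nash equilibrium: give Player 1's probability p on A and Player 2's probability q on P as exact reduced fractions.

P1 mixes 5/6 on A; P2 mixes 1/8 on P

P1 indiff ⇒ q·9+(1-q)·4 = q·2+(1-q)·5 ⇒ q(7) = (1-q)(1) ⇒ q = 1/8
P2 indiff ⇒ p·8+(1-p)·0 = p·6+(1-p)·10 ⇒ p(2) = (1-p)(10) ⇒ p = 5/6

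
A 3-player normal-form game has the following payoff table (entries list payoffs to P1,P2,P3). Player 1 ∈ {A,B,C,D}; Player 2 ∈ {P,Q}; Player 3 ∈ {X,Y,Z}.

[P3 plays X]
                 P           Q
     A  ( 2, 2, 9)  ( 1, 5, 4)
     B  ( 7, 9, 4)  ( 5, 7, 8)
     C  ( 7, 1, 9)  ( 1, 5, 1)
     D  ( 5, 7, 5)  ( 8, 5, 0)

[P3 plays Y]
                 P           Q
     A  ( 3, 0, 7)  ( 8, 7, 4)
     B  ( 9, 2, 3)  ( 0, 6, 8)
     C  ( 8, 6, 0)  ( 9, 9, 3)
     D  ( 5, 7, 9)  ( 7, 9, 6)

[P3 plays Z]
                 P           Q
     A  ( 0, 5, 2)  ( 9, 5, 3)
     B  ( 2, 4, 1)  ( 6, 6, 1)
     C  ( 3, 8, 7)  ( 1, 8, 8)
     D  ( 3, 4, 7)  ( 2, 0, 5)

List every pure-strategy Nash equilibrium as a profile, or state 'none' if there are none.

(A,P,X): not NE [P1→C gives 7>2; P2→Q gives 5>2]
(A,P,Y): not NE [P1→B gives 9>3; P2→Q gives 7>0; P3→X gives 9>7]
(A,P,Z): not NE [P1→D gives 3>0; P3→X gives 9>2]
(A,Q,X): not NE [P1→D gives 8>1]
(A,Q,Y): not NE [P1→C gives 9>8]
(A,Q,Z): not NE [P3→Y gives 4>3]
(B,P,X): NE
(B,P,Y): not NE [P2→Q gives 6>2; P3→X gives 4>3]
(B,P,Z): not NE [P1→D gives 3>2; P2→Q gives 6>4; P3→X gives 4>1]
(B,Q,X): not NE [P1→D gives 8>5; P2→P gives 9>7]
(B,Q,Y): not NE [P1→C gives 9>0]
(B,Q,Z): not NE [P1→A gives 9>6; P3→Y gives 8>1]
(C,P,X): not NE [P2→Q gives 5>1]
(C,P,Y): not NE [P1→B gives 9>8; P2→Q gives 9>6; P3→X gives 9>0]
(C,P,Z): not NE [P3→X gives 9>7]
(C,Q,X): not NE [P1→D gives 8>1; P3→Z gives 8>1]
(C,Q,Y): not NE [P3→Z gives 8>3]
(C,Q,Z): not NE [P1→A gives 9>1]
(D,P,X): not NE [P1→C gives 7>5; P3→Y gives 9>5]
(D,P,Y): not NE [P1→B gives 9>5; P2→Q gives 9>7]
(D,P,Z): not NE [P3→Y gives 9>7]
(D,Q,X): not NE [P2→P gives 7>5; P3→Y gives 6>0]
(D,Q,Y): not NE [P1→C gives 9>7]
(D,Q,Z): not NE [P1→A gives 9>2; P2→P gives 4>0; P3→Y gives 6>5]

NE set: (B,P,X)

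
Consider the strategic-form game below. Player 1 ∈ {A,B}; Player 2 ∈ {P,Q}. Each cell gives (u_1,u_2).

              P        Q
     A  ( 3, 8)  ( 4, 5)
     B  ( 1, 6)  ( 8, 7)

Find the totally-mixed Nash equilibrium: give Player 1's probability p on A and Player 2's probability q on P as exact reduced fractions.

P1 indiff ⇒ q·3+(1-q)·4 = q·1+(1-q)·8 ⇒ q(2) = (1-q)(4) ⇒ q = 2/3
P2 indiff ⇒ p·8+(1-p)·6 = p·5+(1-p)·7 ⇒ p(3) = (1-p)(1) ⇒ p = 1/4

(p,q) = (1/4, 2/3)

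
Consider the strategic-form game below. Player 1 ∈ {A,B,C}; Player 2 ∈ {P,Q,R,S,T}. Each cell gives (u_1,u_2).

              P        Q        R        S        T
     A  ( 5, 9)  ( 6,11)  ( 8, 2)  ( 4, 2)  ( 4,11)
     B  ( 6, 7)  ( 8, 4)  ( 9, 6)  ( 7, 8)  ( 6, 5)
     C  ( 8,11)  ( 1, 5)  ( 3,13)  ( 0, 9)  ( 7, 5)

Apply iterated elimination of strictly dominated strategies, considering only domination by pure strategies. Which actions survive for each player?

Remaining: P1:{B,C} P2:{P,R,S}

P1 drop A (B beats it: P:6>5 Q:8>6 R:9>8 S:7>4 T:6>4)
P2 drop Q (P beats it: B:7>4 C:11>5)
P2 drop T (P beats it: B:7>5 C:11>5)
P1→{B,C} P2→{P,R,S}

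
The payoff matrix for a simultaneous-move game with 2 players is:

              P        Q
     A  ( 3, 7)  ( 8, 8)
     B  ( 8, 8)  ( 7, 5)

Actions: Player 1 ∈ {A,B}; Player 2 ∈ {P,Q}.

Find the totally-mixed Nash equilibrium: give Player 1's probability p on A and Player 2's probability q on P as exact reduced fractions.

P1 indiff ⇒ q·3+(1-q)·8 = q·8+(1-q)·7 ⇒ q(-5) = (1-q)(-1) ⇒ q = 1/6
P2 indiff ⇒ p·7+(1-p)·8 = p·8+(1-p)·5 ⇒ p(-1) = (1-p)(-3) ⇒ p = 3/4

P1 mixes 3/4 on A; P2 mixes 1/6 on P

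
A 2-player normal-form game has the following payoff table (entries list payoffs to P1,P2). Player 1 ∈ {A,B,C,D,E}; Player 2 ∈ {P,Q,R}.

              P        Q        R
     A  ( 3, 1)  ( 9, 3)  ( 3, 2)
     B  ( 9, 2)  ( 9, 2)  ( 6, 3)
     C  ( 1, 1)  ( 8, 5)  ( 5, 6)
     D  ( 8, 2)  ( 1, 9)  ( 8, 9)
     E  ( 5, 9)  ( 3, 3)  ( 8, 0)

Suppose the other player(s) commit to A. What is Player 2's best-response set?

u_2(P vs A) = 1
u_2(Q vs A) = 3
u_2(R vs A) = 2
max payoff 3 at {Q}

BR_2 = {Q}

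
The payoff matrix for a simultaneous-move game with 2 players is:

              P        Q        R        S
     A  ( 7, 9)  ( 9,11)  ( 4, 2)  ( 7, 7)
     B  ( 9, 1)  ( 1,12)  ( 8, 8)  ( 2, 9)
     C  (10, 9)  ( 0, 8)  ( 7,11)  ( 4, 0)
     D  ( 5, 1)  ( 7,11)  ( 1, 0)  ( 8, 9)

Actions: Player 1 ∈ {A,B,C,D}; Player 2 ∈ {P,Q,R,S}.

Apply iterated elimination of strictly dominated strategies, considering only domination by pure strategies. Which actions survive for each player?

Remaining: P1:{A,B,C} P2:{P,Q,R}

P2 drop S (Q beats it: A:11>7 B:12>9 C:8>0 D:11>9)
P1 drop D (A beats it: P:7>5 Q:9>7 R:4>1)
P1→{A,B,C} P2→{P,Q,R}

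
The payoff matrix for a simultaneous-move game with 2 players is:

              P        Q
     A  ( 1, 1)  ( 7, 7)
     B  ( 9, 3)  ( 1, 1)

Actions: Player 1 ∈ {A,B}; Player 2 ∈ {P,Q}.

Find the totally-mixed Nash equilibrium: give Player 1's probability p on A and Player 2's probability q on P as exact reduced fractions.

P1 indiff ⇒ q·1+(1-q)·7 = q·9+(1-q)·1 ⇒ q(-8) = (1-q)(-6) ⇒ q = 3/7
P2 indiff ⇒ p·1+(1-p)·3 = p·7+(1-p)·1 ⇒ p(-6) = (1-p)(-2) ⇒ p = 1/4

p=1/4, q=3/7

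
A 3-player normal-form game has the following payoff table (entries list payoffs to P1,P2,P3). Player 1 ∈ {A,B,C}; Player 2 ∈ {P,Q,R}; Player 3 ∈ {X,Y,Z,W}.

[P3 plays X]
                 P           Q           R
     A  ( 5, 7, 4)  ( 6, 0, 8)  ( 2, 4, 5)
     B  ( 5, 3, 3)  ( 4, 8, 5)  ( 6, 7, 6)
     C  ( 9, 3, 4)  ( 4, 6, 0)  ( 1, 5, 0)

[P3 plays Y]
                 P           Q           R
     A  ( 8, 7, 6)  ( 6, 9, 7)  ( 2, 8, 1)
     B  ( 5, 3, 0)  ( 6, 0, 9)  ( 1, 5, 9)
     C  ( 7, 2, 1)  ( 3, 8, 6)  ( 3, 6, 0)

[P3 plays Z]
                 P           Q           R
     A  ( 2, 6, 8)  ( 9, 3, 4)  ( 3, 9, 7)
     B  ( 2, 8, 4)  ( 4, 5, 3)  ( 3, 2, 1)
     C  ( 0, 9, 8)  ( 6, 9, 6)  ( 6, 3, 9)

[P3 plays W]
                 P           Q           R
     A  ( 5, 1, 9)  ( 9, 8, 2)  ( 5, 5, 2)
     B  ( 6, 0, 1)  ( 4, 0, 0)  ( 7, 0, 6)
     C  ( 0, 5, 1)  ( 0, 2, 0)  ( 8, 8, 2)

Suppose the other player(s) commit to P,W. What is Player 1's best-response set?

BR_1 = {B}

u_1(A vs P,W) = 5
u_1(B vs P,W) = 6
u_1(C vs P,W) = 0
max payoff 6 at {B}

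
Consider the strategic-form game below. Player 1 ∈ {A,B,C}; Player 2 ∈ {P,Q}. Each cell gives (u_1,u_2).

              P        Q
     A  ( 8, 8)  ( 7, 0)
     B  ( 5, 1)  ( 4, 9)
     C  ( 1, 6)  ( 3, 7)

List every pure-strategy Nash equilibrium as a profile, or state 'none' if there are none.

(A,P): NE
(A,Q): not NE [P2→P gives 8>0]
(B,P): not NE [P1→A gives 8>5; P2→Q gives 9>1]
(B,Q): not NE [P1→A gives 7>4]
(C,P): not NE [P1→A gives 8>1; P2→Q gives 7>6]
(C,Q): not NE [P1→A gives 7>3]

PSNE = {(A,P)}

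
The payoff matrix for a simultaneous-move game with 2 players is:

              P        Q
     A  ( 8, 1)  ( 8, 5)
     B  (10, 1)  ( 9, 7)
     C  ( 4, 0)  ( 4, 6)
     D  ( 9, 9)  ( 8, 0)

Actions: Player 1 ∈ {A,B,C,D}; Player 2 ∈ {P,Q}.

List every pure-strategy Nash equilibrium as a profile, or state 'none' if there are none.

(A,P): not NE [P1→B gives 10>8; P2→Q gives 5>1]
(A,Q): not NE [P1→B gives 9>8]
(B,P): not NE [P2→Q gives 7>1]
(B,Q): NE
(C,P): not NE [P1→B gives 10>4; P2→Q gives 6>0]
(C,Q): not NE [P1→B gives 9>4]
(D,P): not NE [P1→B gives 10>9]
(D,Q): not NE [P1→B gives 9>8; P2→P gives 9>0]

Nash profiles: (B,Q)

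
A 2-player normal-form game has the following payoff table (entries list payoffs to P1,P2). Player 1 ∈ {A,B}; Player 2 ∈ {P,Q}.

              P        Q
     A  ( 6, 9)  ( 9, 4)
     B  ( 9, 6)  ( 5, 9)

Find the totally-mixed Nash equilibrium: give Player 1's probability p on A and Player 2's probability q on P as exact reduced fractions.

p=3/8, q=4/7

P1 indiff ⇒ q·6+(1-q)·9 = q·9+(1-q)·5 ⇒ q(-3) = (1-q)(-4) ⇒ q = 4/7
P2 indiff ⇒ p·9+(1-p)·6 = p·4+(1-p)·9 ⇒ p(5) = (1-p)(3) ⇒ p = 3/8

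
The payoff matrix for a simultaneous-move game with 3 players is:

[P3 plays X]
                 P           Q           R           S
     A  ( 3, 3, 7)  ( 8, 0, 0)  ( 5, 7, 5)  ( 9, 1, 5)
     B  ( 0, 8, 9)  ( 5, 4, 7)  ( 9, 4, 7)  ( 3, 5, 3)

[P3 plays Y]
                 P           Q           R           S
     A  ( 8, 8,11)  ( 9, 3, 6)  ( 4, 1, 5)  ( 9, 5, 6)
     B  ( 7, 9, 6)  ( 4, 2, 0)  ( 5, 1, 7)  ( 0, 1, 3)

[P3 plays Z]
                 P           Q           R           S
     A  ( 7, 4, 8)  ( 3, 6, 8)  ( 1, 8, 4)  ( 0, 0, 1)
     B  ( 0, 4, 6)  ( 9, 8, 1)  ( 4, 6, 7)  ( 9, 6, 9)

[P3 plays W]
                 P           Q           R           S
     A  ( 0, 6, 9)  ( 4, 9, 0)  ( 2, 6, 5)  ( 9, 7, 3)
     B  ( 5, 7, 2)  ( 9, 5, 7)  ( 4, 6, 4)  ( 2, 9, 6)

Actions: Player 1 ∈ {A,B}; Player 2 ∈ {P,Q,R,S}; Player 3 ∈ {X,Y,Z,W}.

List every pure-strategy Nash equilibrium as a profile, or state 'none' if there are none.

(A,P,X): not NE [P2→R gives 7>3; P3→Y gives 11>7]
(A,P,Y): NE
(A,P,Z): not NE [P2→R gives 8>4; P3→Y gives 11>8]
(A,P,W): not NE [P1→B gives 5>0; P2→Q gives 9>6; P3→Y gives 11>9]
(A,Q,X): not NE [P2→R gives 7>0; P3→Z gives 8>0]
(A,Q,Y): not NE [P2→P gives 8>3; P3→Z gives 8>6]
(A,Q,Z): not NE [P1→B gives 9>3; P2→R gives 8>6]
(A,Q,W): not NE [P1→B gives 9>4; P3→Z gives 8>0]
(A,R,X): not NE [P1→B gives 9>5]
(A,R,Y): not NE [P1→B gives 5>4; P2→P gives 8>1]
(A,R,Z): not NE [P1→B gives 4>1; P3→W gives 5>4]
(A,R,W): not NE [P1→B gives 4>2; P2→Q gives 9>6]
(A,S,X): not NE [P2→R gives 7>1; P3→Y gives 6>5]
(A,S,Y): not NE [P2→P gives 8>5]
(A,S,Z): not NE [P1→B gives 9>0; P2→R gives 8>0; P3→Y gives 6>1]
(A,S,W): not NE [P2→Q gives 9>7; P3→Y gives 6>3]
(B,P,X): not NE [P1→A gives 3>0]
(B,P,Y): not NE [P1→A gives 8>7; P3→X gives 9>6]
(B,P,Z): not NE [P1→A gives 7>0; P2→Q gives 8>4; P3→X gives 9>6]
(B,P,W): not NE [P2→S gives 9>7; P3→X gives 9>2]
(B,Q,X): not NE [P1→A gives 8>5; P2→P gives 8>4]
(B,Q,Y): not NE [P1→A gives 9>4; P2→P gives 9>2; P3→W gives 7>0]
(B,Q,Z): not NE [P3→W gives 7>1]
(B,Q,W): not NE [P2→S gives 9>5]
(B,R,X): not NE [P2→P gives 8>4]
(B,R,Y): not NE [P2→P gives 9>1]
(B,R,Z): not NE [P2→Q gives 8>6]
(B,R,W): not NE [P2→S gives 9>6; P3→Z gives 7>4]
(B,S,X): not NE [P1→A gives 9>3; P2→P gives 8>5; P3→Z gives 9>3]
(B,S,Y): not NE [P1→A gives 9>0; P2→P gives 9>1; P3→Z gives 9>3]
(B,S,Z): not NE [P2→Q gives 8>6]
(B,S,W): not NE [P1→A gives 9>2; P3→Z gives 9>6]

PSNE = {(A,P,Y)}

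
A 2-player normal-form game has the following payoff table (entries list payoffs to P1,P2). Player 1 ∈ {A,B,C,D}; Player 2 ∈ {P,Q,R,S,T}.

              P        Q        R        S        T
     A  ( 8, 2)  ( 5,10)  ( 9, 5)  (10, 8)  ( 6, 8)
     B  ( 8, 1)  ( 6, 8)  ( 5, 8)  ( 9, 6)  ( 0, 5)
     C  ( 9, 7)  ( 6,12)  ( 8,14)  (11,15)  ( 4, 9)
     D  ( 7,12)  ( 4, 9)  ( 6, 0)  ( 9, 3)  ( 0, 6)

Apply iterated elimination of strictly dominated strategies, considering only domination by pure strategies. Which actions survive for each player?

Survivors P1:{A,B,C} P2:{Q,R,S}

P1 drop D (A beats it: P:8>7 Q:5>4 R:9>6 S:10>9 T:6>0)
P2 drop P (Q beats it: A:10>2 B:8>1 C:12>7)
P2 drop T (Q beats it: A:10>8 B:8>5 C:12>9)
P1→{A,B,C} P2→{Q,R,S}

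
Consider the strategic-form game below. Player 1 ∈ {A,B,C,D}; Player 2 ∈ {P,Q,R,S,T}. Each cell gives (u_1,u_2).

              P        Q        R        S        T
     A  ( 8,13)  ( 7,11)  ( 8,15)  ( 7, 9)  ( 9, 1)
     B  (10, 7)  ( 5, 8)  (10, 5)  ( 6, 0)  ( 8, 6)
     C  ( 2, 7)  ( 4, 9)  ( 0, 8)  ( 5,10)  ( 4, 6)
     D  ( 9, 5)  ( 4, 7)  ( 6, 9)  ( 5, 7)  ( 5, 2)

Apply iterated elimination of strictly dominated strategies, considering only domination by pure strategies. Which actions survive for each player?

P1 drop C (A beats it: P:8>2 Q:7>4 R:8>0 S:7>5 T:9>4)
P1 drop D (B beats it: P:10>9 Q:5>4 R:10>6 S:6>5 T:8>5)
P2 drop S (P beats it: A:13>9 B:7>0)
P2 drop T (P beats it: A:13>1 B:7>6)
P1→{A,B} P2→{P,Q,R}

Remaining: P1:{A,B} P2:{P,Q,R}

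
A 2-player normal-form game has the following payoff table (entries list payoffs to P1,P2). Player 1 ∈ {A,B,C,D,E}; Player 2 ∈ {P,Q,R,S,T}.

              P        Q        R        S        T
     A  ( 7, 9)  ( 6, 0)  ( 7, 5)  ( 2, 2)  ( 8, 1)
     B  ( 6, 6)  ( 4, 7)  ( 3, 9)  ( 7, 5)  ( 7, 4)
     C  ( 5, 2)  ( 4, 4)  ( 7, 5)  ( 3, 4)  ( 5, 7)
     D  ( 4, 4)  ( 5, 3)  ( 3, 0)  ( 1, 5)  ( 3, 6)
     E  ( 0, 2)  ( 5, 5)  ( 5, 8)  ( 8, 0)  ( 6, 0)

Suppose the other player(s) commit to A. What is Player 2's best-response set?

u_2(P vs A) = 9
u_2(Q vs A) = 0
u_2(R vs A) = 5
u_2(S vs A) = 2
u_2(T vs A) = 1
max payoff 9 at {P}

argmax u_2 = {P}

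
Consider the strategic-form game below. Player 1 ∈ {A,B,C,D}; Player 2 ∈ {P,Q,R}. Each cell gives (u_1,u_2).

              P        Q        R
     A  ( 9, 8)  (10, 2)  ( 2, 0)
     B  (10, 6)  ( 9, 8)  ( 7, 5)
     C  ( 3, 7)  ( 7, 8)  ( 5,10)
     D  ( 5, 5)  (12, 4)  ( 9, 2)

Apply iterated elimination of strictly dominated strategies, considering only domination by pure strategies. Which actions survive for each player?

P1 drop C (B beats it: P:10>3 Q:9>7 R:7>5)
P2 drop R (P beats it: A:8>0 B:6>5 D:5>2)
P1→{A,B,D} P2→{P,Q}

Remaining: P1:{A,B,D} P2:{P,Q}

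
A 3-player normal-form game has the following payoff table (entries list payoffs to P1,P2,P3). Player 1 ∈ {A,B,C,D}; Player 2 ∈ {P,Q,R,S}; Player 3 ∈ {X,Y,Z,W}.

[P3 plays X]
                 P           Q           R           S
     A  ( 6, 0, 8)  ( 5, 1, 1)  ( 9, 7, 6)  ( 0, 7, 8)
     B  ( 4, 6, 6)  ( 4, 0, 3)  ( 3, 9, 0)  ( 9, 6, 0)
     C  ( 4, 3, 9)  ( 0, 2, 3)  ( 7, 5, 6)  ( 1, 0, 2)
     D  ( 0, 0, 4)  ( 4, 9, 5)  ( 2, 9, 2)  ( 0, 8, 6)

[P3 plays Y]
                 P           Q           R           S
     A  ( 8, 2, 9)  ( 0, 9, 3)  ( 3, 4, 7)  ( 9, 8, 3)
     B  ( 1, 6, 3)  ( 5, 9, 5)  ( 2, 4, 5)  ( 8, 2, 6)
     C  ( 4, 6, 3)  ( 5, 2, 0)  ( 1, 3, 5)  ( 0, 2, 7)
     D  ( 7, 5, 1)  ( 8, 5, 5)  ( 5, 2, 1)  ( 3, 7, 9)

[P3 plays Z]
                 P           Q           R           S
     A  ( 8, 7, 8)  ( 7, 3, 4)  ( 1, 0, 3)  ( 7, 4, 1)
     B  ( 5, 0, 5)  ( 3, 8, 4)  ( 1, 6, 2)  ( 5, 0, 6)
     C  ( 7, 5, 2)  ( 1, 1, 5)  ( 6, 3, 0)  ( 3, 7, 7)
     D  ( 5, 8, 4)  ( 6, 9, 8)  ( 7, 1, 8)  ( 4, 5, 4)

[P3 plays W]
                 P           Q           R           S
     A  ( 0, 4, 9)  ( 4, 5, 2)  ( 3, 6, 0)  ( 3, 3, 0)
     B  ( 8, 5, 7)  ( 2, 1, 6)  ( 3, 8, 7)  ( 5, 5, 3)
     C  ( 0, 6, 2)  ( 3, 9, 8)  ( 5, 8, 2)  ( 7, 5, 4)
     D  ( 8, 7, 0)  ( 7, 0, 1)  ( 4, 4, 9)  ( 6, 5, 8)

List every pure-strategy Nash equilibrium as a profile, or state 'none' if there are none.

No pure NE.

(A,P,X): not NE [P2→S gives 7>0; P3→W gives 9>8]
(A,P,Y): not NE [P2→Q gives 9>2]
(A,P,Z): not NE [P3→W gives 9>8]
(A,P,W): not NE [P1→D gives 8>0; P2→R gives 6>4]
(A,Q,X): not NE [P2→S gives 7>1; P3→Z gives 4>1]
(A,Q,Y): not NE [P1→D gives 8>0; P3→Z gives 4>3]
(A,Q,Z): not NE [P2→P gives 7>3]
(A,Q,W): not NE [P1→D gives 7>4; P2→R gives 6>5; P3→Z gives 4>2]
(A,R,X): not NE [P3→Y gives 7>6]
(A,R,Y): not NE [P1→D gives 5>3; P2→Q gives 9>4]
(A,R,Z): not NE [P1→D gives 7>1; P2→P gives 7>0; P3→Y gives 7>3]
(A,R,W): not NE [P1→C gives 5>3; P3→Y gives 7>0]
(A,S,X): not NE [P1→B gives 9>0]
(A,S,Y): not NE [P2→Q gives 9>8; P3→X gives 8>3]
(A,S,Z): not NE [P2→P gives 7>4; P3→X gives 8>1]
(A,S,W): not NE [P1→C gives 7>3; P2→R gives 6>3; P3→X gives 8>0]
(B,P,X): not NE [P1→A gives 6>4; P2→R gives 9>6; P3→W gives 7>6]
(B,P,Y): not NE [P1→A gives 8>1; P2→Q gives 9>6; P3→W gives 7>3]
(B,P,Z): not NE [P1→A gives 8>5; P2→Q gives 8>0; P3→W gives 7>5]
(B,P,W): not NE [P2→R gives 8>5]
(B,Q,X): not NE [P1→A gives 5>4; P2→R gives 9>0; P3→W gives 6>3]
(B,Q,Y): not NE [P1→D gives 8>5; P3→W gives 6>5]
(B,Q,Z): not NE [P1→A gives 7>3; P3→W gives 6>4]
(B,Q,W): not NE [P1→D gives 7>2; P2→R gives 8>1]
(B,R,X): not NE [P1→A gives 9>3; P3→W gives 7>0]
(B,R,Y): not NE [P1→D gives 5>2; P2→Q gives 9>4; P3→W gives 7>5]
(B,R,Z): not NE [P1→D gives 7>1; P2→Q gives 8>6; P3→W gives 7>2]
(B,R,W): not NE [P1→C gives 5>3]
(B,S,X): not NE [P2→R gives 9>6; P3→Z gives 6>0]
(B,S,Y): not NE [P1→A gives 9>8; P2→Q gives 9>2]
(B,S,Z): not NE [P1→A gives 7>5; P2→Q gives 8>0]
(B,S,W): not NE [P1→C gives 7>5; P2→R gives 8>5; P3→Z gives 6>3]
(C,P,X): not NE [P1→A gives 6>4; P2→R gives 5>3]
(C,P,Y): not NE [P1→A gives 8>4; P3→X gives 9>3]
(C,P,Z): not NE [P1→A gives 8>7; P2→S gives 7>5; P3→X gives 9>2]
(C,P,W): not NE [P1→D gives 8>0; P2→Q gives 9>6; P3→X gives 9>2]
(C,Q,X): not NE [P1→A gives 5>0; P2→R gives 5>2; P3→W gives 8>3]
(C,Q,Y): not NE [P1→D gives 8>5; P2→P gives 6>2; P3→W gives 8>0]
(C,Q,Z): not NE [P1→A gives 7>1; P2→S gives 7>1; P3→W gives 8>5]
(C,Q,W): not NE [P1→D gives 7>3]
(C,R,X): not NE [P1→A gives 9>7]
(C,R,Y): not NE [P1→D gives 5>1; P2→P gives 6>3; P3→X gives 6>5]
(C,R,Z): not NE [P1→D gives 7>6; P2→S gives 7>3; P3→X gives 6>0]
(C,R,W): not NE [P2→Q gives 9>8; P3→X gives 6>2]
(C,S,X): not NE [P1→B gives 9>1; P2→R gives 5>0; P3→Z gives 7>2]
(C,S,Y): not NE [P1→A gives 9>0; P2→P gives 6>2]
(C,S,Z): not NE [P1→A gives 7>3]
(C,S,W): not NE [P2→Q gives 9>5; P3→Z gives 7>4]
(D,P,X): not NE [P1→A gives 6>0; P2→R gives 9>0]
(D,P,Y): not NE [P1→A gives 8>7; P2→S gives 7>5; P3→Z gives 4>1]
(D,P,Z): not NE [P1→A gives 8>5; P2→Q gives 9>8]
(D,P,W): not NE [P3→Z gives 4>0]
(D,Q,X): not NE [P1→A gives 5>4; P3→Z gives 8>5]
(D,Q,Y): not NE [P2→S gives 7>5; P3→Z gives 8>5]
(D,Q,Z): not NE [P1→A gives 7>6]
(D,Q,W): not NE [P2→P gives 7>0; P3→Z gives 8>1]
(D,R,X): not NE [P1→A gives 9>2; P3→W gives 9>2]
(D,R,Y): not NE [P2→S gives 7>2; P3→W gives 9>1]
(D,R,Z): not NE [P2→Q gives 9>1; P3→W gives 9>8]
(D,R,W): not NE [P1→C gives 5>4; P2→P gives 7>4]
(D,S,X): not NE [P1→B gives 9>0; P2→R gives 9>8; P3→Y gives 9>6]
(D,S,Y): not NE [P1→A gives 9>3]
(D,S,Z): not NE [P1→A gives 7>4; P2→Q gives 9>5; P3→Y gives 9>4]
(D,S,W): not NE [P1→C gives 7>6; P2→P gives 7>5; P3→Y gives 9>8]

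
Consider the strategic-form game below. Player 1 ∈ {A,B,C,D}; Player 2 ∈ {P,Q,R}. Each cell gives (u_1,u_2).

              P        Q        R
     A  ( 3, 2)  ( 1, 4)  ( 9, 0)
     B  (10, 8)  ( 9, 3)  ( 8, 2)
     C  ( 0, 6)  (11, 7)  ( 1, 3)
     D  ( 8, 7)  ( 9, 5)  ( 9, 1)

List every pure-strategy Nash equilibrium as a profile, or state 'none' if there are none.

(A,P): not NE [P1→B gives 10>3; P2→Q gives 4>2]
(A,Q): not NE [P1→C gives 11>1]
(A,R): not NE [P2→Q gives 4>0]
(B,P): NE
(B,Q): not NE [P1→C gives 11>9; P2→P gives 8>3]
(B,R): not NE [P1→D gives 9>8; P2→P gives 8>2]
(C,P): not NE [P1→B gives 10>0; P2→Q gives 7>6]
(C,Q): NE
(C,R): not NE [P1→D gives 9>1; P2→Q gives 7>3]
(D,P): not NE [P1→B gives 10>8]
(D,Q): not NE [P1→C gives 11>9; P2→P gives 7>5]
(D,R): not NE [P2→P gives 7>1]

PSNE = {(B,P), (C,Q)}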